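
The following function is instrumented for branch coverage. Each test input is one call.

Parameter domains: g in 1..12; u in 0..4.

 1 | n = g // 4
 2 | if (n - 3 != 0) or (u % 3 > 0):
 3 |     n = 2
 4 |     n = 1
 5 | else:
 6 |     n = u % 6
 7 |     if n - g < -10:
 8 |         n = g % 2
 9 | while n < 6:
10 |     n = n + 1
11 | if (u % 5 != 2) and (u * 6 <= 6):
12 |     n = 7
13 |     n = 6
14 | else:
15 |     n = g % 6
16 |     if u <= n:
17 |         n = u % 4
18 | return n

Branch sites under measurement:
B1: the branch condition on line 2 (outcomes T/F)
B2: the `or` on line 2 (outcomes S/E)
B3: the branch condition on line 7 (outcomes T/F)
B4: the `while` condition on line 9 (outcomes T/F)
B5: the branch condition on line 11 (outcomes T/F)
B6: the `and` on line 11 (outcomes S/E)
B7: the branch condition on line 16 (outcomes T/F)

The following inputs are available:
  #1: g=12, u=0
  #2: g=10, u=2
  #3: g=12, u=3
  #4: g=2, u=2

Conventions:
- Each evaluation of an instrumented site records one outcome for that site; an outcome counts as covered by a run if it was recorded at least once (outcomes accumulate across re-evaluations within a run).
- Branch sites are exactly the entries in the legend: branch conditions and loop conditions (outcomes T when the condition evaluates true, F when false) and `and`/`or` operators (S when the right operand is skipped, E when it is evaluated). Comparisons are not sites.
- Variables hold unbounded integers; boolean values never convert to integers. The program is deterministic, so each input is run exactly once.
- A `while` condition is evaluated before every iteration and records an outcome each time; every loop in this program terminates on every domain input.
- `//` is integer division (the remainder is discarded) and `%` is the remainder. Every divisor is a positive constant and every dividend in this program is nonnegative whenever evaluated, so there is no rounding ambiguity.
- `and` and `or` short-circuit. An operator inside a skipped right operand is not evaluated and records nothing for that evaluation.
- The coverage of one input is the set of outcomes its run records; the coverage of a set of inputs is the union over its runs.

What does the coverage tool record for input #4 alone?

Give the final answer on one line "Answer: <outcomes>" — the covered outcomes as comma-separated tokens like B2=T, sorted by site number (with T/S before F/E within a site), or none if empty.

Event log for input #4 (g=2, u=2):
  B2->S, B1->T, B4->T, B4->T, B4->T, B4->T, B4->T, B4->F, B6->S, B5->F
  B7->T
collecting distinct outcomes: B1=T, B2=S, B4=T, B4=F, B5=F, B6=S, B7=T

Answer: B1=T, B2=S, B4=T, B4=F, B5=F, B6=S, B7=T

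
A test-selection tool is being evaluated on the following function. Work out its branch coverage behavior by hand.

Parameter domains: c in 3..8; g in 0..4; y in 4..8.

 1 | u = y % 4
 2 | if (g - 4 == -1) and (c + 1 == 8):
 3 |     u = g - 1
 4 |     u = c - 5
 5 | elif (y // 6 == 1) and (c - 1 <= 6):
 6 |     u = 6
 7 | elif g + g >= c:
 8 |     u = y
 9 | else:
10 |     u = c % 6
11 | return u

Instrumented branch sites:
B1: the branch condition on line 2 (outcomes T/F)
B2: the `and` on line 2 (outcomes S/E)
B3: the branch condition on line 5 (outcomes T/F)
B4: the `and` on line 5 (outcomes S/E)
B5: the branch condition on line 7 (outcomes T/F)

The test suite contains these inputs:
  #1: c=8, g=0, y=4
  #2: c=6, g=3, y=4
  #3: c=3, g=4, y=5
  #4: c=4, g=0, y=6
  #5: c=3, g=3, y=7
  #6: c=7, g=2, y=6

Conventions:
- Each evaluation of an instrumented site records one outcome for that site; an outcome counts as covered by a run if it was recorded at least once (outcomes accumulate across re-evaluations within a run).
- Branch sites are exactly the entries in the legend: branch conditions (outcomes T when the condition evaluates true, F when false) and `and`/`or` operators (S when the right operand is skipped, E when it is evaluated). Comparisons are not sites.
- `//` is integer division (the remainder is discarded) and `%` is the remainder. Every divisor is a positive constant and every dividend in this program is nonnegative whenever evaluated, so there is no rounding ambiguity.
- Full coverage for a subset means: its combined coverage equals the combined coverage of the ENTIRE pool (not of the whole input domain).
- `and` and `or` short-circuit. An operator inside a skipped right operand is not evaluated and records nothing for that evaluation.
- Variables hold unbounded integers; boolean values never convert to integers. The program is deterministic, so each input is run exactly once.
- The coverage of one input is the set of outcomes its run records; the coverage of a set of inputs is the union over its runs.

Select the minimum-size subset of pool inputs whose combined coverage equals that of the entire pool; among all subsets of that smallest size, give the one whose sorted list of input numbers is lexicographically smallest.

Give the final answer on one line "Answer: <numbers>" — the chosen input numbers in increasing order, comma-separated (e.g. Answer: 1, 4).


test 1 (c=8, g=0, y=4) fires B2->S, B1->F, B4->S, B3->F, B5->F; hits B1=F, B2=S, B3=F, B4=S, B5=F
test 2 (c=6, g=3, y=4) fires B2->E, B1->F, B4->S, B3->F, B5->T; hits B1=F, B2=E, B3=F, B4=S, B5=T
test 3 (c=3, g=4, y=5) fires B2->S, B1->F, B4->S, B3->F, B5->T; hits B1=F, B2=S, B3=F, B4=S, B5=T
test 4 (c=4, g=0, y=6) fires B2->S, B1->F, B4->E, B3->T; hits B1=F, B2=S, B3=T, B4=E
test 5 (c=3, g=3, y=7) fires B2->E, B1->F, B4->E, B3->T; hits B1=F, B2=E, B3=T, B4=E
test 6 (c=7, g=2, y=6) fires B2->S, B1->F, B4->E, B3->T; hits B1=F, B2=S, B3=T, B4=E
the full pool covers 9 outcomes: B1=F, B2=S, B2=E, B3=T, B3=F, B4=S, B4=E, B5=T, B5=F
checked all size-1 subsets: none covers 9 outcomes (max 5/9)
checked all size-2 subsets: none covers 9 outcomes (max 8/9)
at size 3, {1, 2, 4} reaches all 9 outcomes; every lexicographically earlier size-3 subset fails
Answer: 1, 2, 4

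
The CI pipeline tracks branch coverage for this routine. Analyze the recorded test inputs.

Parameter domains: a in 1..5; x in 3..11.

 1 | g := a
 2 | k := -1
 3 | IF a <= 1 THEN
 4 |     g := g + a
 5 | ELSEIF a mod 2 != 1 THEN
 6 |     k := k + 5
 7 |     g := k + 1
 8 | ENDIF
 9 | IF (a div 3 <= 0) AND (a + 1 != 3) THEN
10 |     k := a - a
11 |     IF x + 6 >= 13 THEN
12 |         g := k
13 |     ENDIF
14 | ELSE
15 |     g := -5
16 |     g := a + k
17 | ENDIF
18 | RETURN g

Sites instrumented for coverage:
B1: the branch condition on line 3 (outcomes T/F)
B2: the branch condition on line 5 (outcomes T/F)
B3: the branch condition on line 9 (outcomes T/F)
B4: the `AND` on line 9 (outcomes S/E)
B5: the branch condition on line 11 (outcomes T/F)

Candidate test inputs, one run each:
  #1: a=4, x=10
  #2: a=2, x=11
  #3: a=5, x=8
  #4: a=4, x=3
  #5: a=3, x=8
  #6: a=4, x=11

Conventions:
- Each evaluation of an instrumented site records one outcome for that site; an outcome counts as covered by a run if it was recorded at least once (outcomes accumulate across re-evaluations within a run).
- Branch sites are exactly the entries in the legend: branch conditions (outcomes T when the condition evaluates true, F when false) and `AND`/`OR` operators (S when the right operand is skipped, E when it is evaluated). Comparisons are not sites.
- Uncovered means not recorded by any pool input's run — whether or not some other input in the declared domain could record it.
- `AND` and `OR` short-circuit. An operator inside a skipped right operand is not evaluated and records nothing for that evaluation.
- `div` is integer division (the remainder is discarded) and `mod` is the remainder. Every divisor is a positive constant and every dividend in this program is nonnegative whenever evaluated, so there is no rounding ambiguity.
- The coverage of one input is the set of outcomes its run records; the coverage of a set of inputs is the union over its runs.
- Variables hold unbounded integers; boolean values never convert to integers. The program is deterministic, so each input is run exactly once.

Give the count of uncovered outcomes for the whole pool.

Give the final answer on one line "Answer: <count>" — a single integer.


run #1 (a=4, x=10) records B1=F, B2=T, B3=F, B4=S
run #2 (a=2, x=11) records B1=F, B2=T, B3=F, B4=E
run #3 (a=5, x=8) records B1=F, B2=F, B3=F, B4=S
run #4 (a=4, x=3) records B1=F, B2=T, B3=F, B4=S
run #5 (a=3, x=8) records B1=F, B2=F, B3=F, B4=S
run #6 (a=4, x=11) records B1=F, B2=T, B3=F, B4=S
union over the pool: B1=F, B2=T, B2=F, B3=F, B4=S, B4=E
uncovered (4 of 10): B1=T, B3=T, B5=T, B5=F
Answer: 4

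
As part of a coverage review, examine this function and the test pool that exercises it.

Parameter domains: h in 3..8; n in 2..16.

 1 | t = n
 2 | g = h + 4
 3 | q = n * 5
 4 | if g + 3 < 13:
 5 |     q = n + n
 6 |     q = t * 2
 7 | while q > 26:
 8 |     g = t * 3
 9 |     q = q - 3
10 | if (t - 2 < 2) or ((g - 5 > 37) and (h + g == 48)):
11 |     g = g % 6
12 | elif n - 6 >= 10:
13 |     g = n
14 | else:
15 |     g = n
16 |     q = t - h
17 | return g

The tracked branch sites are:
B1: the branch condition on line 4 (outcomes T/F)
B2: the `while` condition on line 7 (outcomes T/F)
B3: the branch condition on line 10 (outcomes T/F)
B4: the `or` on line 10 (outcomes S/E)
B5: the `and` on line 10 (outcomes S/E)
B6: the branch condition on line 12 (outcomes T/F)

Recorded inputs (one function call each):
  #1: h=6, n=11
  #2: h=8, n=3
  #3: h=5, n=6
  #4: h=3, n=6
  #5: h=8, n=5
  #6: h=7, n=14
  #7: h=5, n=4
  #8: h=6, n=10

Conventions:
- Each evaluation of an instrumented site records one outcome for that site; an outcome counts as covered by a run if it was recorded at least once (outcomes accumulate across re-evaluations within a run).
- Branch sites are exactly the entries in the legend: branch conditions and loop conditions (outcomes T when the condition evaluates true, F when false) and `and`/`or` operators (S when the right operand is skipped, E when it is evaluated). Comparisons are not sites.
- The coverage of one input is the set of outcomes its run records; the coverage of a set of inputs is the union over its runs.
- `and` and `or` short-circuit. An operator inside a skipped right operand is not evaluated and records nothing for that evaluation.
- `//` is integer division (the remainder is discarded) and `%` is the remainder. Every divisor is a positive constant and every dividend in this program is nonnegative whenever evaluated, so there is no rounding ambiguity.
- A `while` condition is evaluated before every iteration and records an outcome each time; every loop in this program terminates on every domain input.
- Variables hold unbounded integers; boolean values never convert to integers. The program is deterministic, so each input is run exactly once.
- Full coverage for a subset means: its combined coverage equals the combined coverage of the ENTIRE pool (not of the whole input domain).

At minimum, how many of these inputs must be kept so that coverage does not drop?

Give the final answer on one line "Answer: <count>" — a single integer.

test 1 (h=6, n=11) fires B1->F, B2->T, B2->T, B2->T, B2->T, B2->T, B2->T, B2->T, B2->T, B2->T, B2->T, B2->F, B4->E, B5->S, ...; hits B1=F, B2=T, B2=F, B3=F, B4=E, B5=S, B6=F
test 2 (h=8, n=3) fires B1->F, B2->F, B4->S, B3->T; hits B1=F, B2=F, B3=T, B4=S
test 3 (h=5, n=6) fires B1->T, B2->F, B4->E, B5->S, B3->F, B6->F; hits B1=T, B2=F, B3=F, B4=E, B5=S, B6=F
test 4 (h=3, n=6) fires B1->T, B2->F, B4->E, B5->S, B3->F, B6->F; hits B1=T, B2=F, B3=F, B4=E, B5=S, B6=F
test 5 (h=8, n=5) fires B1->F, B2->F, B4->E, B5->S, B3->F, B6->F; hits B1=F, B2=F, B3=F, B4=E, B5=S, B6=F
test 6 (h=7, n=14) fires B1->F, B2->T, B2->T, B2->T, B2->T, B2->T, B2->T, B2->T, B2->T, B2->T, B2->T, B2->T, B2->T, B2->T, ...; hits B1=F, B2=T, B2=F, B3=F, B4=E, B5=S, B6=F
test 7 (h=5, n=4) fires B1->T, B2->F, B4->E, B5->S, B3->F, B6->F; hits B1=T, B2=F, B3=F, B4=E, B5=S, B6=F
test 8 (h=6, n=10) fires B1->F, B2->T, B2->T, B2->T, B2->T, B2->T, B2->T, B2->T, B2->T, B2->F, B4->E, B5->S, B3->F, B6->F; hits B1=F, B2=T, B2=F, B3=F, B4=E, B5=S, B6=F
union over all inputs: B1=T, B1=F, B2=T, B2=F, B3=T, B3=F, B4=S, B4=E, B5=S, B6=F (10 outcomes)
checked all size-1 subsets: none covers 10 outcomes (max 7/10)
checked all size-2 subsets: none covers 10 outcomes (max 9/10)
the canonical winner is {1, 2, 3}: size 3, full 10-outcome coverage, earliest index list among size-3 covers

Answer: 3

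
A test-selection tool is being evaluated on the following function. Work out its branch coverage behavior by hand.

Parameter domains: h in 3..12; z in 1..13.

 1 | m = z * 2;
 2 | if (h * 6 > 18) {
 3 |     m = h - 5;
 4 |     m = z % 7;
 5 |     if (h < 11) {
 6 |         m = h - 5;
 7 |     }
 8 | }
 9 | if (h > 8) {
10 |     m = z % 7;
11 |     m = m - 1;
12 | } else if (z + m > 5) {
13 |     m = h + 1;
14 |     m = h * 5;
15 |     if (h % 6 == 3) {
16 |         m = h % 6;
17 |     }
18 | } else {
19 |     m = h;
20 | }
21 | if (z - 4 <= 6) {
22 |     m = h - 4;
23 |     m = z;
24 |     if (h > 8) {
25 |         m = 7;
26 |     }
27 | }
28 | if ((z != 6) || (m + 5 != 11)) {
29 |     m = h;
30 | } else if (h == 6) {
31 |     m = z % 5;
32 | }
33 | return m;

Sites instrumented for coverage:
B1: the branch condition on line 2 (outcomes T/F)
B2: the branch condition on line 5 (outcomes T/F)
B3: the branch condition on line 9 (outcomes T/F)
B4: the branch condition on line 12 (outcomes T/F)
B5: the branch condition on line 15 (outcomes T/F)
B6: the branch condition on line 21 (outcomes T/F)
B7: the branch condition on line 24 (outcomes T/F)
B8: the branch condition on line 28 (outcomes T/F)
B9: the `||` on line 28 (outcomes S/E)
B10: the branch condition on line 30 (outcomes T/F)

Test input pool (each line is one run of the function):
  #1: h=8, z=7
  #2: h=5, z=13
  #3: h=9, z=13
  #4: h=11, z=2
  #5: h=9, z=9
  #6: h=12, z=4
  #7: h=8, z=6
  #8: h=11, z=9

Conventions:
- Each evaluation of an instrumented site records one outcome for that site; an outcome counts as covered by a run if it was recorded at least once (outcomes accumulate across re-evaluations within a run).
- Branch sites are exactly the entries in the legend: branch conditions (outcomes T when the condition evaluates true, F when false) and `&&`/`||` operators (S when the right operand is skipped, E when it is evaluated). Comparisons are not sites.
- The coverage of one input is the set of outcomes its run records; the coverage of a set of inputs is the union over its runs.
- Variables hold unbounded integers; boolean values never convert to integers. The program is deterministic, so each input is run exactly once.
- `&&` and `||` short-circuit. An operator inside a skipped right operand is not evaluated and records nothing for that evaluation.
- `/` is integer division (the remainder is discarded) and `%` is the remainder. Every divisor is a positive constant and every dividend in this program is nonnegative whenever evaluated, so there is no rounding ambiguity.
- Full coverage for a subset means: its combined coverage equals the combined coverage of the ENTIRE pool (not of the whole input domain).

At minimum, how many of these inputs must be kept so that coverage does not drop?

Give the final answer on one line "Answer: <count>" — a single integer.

#1 (h=8, z=7) -> B1->T, B2->T, B3->F, B4->T, B5->F, B6->T, B7->F, B9->S, B8->T; covered: B1=T, B2=T, B3=F, B4=T, B5=F, B6=T, B7=F, B8=T, B9=S
#2 (h=5, z=13) -> B1->T, B2->T, B3->F, B4->T, B5->F, B6->F, B9->S, B8->T; covered: B1=T, B2=T, B3=F, B4=T, B5=F, B6=F, B8=T, B9=S
#3 (h=9, z=13) -> B1->T, B2->T, B3->T, B6->F, B9->S, B8->T; covered: B1=T, B2=T, B3=T, B6=F, B8=T, B9=S
#4 (h=11, z=2) -> B1->T, B2->F, B3->T, B6->T, B7->T, B9->S, B8->T; covered: B1=T, B2=F, B3=T, B6=T, B7=T, B8=T, B9=S
#5 (h=9, z=9) -> B1->T, B2->T, B3->T, B6->T, B7->T, B9->S, B8->T; covered: B1=T, B2=T, B3=T, B6=T, B7=T, B8=T, B9=S
#6 (h=12, z=4) -> B1->T, B2->F, B3->T, B6->T, B7->T, B9->S, B8->T; covered: B1=T, B2=F, B3=T, B6=T, B7=T, B8=T, B9=S
#7 (h=8, z=6) -> B1->T, B2->T, B3->F, B4->T, B5->F, B6->T, B7->F, B9->E, B8->F, B10->F; covered: B1=T, B2=T, B3=F, B4=T, B5=F, B6=T, B7=F, B8=F, B9=E, B10=F
#8 (h=11, z=9) -> B1->T, B2->F, B3->T, B6->T, B7->T, B9->S, B8->T; covered: B1=T, B2=F, B3=T, B6=T, B7=T, B8=T, B9=S
pool-wide coverage (16 outcomes): B1=T, B2=T, B2=F, B3=T, B3=F, B4=T, B5=F, B6=T, B6=F, B7=T, B7=F, B8=T, B8=F, B9=S, B9=E, B10=F
checked all size-1 subsets: none covers 16 outcomes (max 10/16)
checked all size-2 subsets: none covers 16 outcomes (max 15/16)
size 3: inputs {2, 4, 7} cover all 16 outcomes, and no lexicographically smaller subset of this size does

Answer: 3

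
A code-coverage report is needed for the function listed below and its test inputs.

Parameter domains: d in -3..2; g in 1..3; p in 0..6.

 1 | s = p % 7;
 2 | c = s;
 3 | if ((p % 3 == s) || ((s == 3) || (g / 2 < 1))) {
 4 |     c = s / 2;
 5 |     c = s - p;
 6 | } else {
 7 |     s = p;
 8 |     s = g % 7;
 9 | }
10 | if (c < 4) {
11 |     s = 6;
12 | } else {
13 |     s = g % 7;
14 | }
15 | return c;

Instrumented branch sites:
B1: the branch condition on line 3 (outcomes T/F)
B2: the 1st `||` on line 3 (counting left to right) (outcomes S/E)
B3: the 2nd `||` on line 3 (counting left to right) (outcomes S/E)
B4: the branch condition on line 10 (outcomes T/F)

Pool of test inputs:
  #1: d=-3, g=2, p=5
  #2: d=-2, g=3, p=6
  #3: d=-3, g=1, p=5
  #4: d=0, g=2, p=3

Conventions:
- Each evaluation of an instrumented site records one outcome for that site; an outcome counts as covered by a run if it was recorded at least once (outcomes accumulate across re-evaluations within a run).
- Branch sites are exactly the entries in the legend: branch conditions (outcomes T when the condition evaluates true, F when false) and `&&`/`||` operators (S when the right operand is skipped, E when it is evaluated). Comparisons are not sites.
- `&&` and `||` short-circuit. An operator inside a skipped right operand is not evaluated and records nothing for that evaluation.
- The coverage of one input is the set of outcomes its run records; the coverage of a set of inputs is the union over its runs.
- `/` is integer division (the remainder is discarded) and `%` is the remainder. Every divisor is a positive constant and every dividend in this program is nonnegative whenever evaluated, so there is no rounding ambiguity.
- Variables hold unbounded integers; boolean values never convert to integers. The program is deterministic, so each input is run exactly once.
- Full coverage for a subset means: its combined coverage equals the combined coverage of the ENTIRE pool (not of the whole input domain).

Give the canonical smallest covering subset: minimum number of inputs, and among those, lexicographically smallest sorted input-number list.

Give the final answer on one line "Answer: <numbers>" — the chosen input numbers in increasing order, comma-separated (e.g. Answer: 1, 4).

run #1 (d=-3, g=2, p=5) runs B2->E, B3->E, B1->F, B4->F; records B1=F, B2=E, B3=E, B4=F
run #2 (d=-2, g=3, p=6) runs B2->E, B3->E, B1->F, B4->F; records B1=F, B2=E, B3=E, B4=F
run #3 (d=-3, g=1, p=5) runs B2->E, B3->E, B1->T, B4->T; records B1=T, B2=E, B3=E, B4=T
run #4 (d=0, g=2, p=3) runs B2->E, B3->S, B1->T, B4->T; records B1=T, B2=E, B3=S, B4=T
the full pool covers 7 outcomes: B1=T, B1=F, B2=E, B3=S, B3=E, B4=T, B4=F
size 1 is not enough: best union over all size-1 subsets is 4/7
at size 2, {1, 4} reaches all 7 outcomes; every lexicographically earlier size-2 subset fails

Answer: 1, 4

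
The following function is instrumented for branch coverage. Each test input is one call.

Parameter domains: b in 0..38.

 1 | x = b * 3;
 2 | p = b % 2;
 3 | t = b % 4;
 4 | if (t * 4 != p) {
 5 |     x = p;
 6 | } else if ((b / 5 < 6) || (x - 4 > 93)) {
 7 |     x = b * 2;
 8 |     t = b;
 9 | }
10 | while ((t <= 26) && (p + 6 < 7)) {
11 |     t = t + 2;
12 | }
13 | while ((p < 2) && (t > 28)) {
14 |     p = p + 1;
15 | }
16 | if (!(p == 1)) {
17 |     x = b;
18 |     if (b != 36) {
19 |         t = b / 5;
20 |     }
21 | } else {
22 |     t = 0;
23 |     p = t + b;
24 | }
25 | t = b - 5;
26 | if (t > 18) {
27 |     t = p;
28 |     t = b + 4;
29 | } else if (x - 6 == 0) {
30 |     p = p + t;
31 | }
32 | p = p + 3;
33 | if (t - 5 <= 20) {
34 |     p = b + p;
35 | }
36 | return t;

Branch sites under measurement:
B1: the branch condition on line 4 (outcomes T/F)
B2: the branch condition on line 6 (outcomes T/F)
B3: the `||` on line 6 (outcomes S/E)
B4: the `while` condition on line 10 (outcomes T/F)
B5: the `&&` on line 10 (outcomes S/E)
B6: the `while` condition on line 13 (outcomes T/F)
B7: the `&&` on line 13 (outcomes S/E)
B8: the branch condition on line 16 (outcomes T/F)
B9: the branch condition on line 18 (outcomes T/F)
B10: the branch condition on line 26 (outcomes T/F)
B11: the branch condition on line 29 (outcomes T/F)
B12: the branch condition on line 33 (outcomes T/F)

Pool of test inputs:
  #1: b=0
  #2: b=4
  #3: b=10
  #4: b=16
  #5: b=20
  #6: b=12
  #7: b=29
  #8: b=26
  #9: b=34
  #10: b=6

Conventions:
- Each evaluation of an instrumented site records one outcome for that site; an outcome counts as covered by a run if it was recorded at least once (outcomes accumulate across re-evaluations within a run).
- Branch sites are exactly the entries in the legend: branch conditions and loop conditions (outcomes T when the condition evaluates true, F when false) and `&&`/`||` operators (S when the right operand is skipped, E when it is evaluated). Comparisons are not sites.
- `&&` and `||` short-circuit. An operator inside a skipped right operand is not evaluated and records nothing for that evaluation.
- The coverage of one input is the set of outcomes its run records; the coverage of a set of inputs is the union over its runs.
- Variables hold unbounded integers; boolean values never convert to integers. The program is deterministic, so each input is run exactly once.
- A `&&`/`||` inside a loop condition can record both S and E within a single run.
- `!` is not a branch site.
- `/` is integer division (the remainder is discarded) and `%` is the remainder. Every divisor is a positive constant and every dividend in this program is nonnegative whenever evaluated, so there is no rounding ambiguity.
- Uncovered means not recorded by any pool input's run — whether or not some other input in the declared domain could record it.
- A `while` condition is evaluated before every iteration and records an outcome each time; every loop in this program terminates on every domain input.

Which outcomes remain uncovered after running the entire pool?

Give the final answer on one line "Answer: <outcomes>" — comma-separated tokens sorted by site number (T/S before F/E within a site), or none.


test 1 (b=0) fires B1->F, B3->S, B2->T, B5->E, B4->T, B5->E, B4->T, B5->E, B4->T, B5->E, B4->T, B5->E, B4->T, B5->E, ...; hits B1=F, B2=T, B3=S, B4=T, B4=F, B5=S, B5=E, B6=F, B7=E, B8=T, B9=T, B10=F, B11=F, B12=T
test 2 (b=4) fires B1->F, B3->S, B2->T, B5->E, B4->T, B5->E, B4->T, B5->E, B4->T, B5->E, B4->T, B5->E, B4->T, B5->E, ...; hits B1=F, B2=T, B3=S, B4=T, B4=F, B5=S, B5=E, B6=F, B7=E, B8=T, B9=T, B10=F, B11=F, B12=T
test 3 (b=10) fires B1->T, B5->E, B4->T, B5->E, B4->T, B5->E, B4->T, B5->E, B4->T, B5->E, B4->T, B5->E, B4->T, B5->E, ...; hits B1=T, B4=T, B4=F, B5=S, B5=E, B6=F, B7=E, B8=T, B9=T, B10=F, B11=F, B12=T
test 4 (b=16) fires B1->F, B3->S, B2->T, B5->E, B4->T, B5->E, B4->T, B5->E, B4->T, B5->E, B4->T, B5->E, B4->T, B5->E, ...; hits B1=F, B2=T, B3=S, B4=T, B4=F, B5=S, B5=E, B6=F, B7=E, B8=T, B9=T, B10=F, B11=F, B12=T
test 5 (b=20) fires B1->F, B3->S, B2->T, B5->E, B4->T, B5->E, B4->T, B5->E, B4->T, B5->E, B4->T, B5->S, B4->F, B7->E, ...; hits B1=F, B2=T, B3=S, B4=T, B4=F, B5=S, B5=E, B6=F, B7=E, B8=T, B9=T, B10=F, B11=F, B12=T
test 6 (b=12) fires B1->F, B3->S, B2->T, B5->E, B4->T, B5->E, B4->T, B5->E, B4->T, B5->E, B4->T, B5->E, B4->T, B5->E, ...; hits B1=F, B2=T, B3=S, B4=T, B4=F, B5=S, B5=E, B6=F, B7=E, B8=T, B9=T, B10=F, B11=F, B12=T
test 7 (b=29) fires B1->T, B5->E, B4->F, B7->E, B6->F, B8->F, B10->T, B12->F; hits B1=T, B4=F, B5=E, B6=F, B7=E, B8=F, B10=T, B12=F
test 8 (b=26) fires B1->T, B5->E, B4->T, B5->E, B4->T, B5->E, B4->T, B5->E, B4->T, B5->E, B4->T, B5->E, B4->T, B5->E, ...; hits B1=T, B4=T, B4=F, B5=S, B5=E, B6=F, B7=E, B8=T, B9=T, B10=T, B12=F
test 9 (b=34) fires B1->T, B5->E, B4->T, B5->E, B4->T, B5->E, B4->T, B5->E, B4->T, B5->E, B4->T, B5->E, B4->T, B5->E, ...; hits B1=T, B4=T, B4=F, B5=S, B5=E, B6=F, B7=E, B8=T, B9=T, B10=T, B12=F
test 10 (b=6) fires B1->T, B5->E, B4->T, B5->E, B4->T, B5->E, B4->T, B5->E, B4->T, B5->E, B4->T, B5->E, B4->T, B5->E, ...; hits B1=T, B4=T, B4=F, B5=S, B5=E, B6=F, B7=E, B8=T, B9=T, B10=F, B11=T, B12=T
union over the pool: B1=T, B1=F, B2=T, B3=S, B4=T, B4=F, B5=S, B5=E, B6=F, B7=E, B8=T, B8=F, B9=T, B10=T, B10=F, B11=T, B11=F, B12=T, B12=F
uncovered (5 of 24): B2=F, B3=E, B6=T, B7=S, B9=F
Answer: B2=F, B3=E, B6=T, B7=S, B9=F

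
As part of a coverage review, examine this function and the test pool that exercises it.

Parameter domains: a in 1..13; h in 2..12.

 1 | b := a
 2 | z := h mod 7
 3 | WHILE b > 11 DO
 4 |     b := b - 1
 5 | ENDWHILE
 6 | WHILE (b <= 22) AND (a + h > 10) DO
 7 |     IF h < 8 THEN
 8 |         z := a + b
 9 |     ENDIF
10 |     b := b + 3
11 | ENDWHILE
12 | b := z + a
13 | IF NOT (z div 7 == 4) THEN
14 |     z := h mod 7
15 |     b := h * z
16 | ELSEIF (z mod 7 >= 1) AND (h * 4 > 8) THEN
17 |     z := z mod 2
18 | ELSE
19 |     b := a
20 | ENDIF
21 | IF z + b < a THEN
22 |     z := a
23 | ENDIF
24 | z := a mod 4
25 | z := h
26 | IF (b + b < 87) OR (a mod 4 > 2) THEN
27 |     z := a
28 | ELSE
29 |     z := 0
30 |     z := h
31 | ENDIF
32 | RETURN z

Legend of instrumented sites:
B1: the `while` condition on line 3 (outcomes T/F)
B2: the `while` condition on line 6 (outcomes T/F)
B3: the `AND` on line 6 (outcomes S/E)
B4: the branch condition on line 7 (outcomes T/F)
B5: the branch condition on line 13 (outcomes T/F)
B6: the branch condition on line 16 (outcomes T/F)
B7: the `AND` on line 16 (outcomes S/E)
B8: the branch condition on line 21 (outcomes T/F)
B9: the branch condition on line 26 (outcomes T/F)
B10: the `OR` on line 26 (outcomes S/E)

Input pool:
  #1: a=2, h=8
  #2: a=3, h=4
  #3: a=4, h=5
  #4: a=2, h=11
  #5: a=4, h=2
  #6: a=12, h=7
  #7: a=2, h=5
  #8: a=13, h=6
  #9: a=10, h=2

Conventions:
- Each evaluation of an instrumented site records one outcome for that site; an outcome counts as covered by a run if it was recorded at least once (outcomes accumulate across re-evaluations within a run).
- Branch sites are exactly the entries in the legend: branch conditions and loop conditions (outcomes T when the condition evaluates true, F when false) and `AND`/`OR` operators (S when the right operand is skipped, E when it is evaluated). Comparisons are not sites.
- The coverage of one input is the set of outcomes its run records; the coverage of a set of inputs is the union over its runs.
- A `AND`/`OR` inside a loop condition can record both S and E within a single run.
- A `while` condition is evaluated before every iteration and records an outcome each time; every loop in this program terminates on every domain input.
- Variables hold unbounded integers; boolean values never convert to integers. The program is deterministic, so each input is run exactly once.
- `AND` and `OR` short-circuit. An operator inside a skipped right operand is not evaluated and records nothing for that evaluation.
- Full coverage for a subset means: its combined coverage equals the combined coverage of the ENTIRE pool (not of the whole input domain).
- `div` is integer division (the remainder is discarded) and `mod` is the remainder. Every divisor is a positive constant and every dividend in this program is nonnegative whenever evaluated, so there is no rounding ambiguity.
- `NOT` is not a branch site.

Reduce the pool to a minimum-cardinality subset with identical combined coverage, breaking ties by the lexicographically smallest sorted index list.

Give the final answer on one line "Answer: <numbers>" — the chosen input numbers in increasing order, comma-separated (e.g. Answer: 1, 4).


test 1 (a=2, h=8) hits B1=F, B2=F, B3=E, B5=T, B8=F, B9=T, B10=S
test 2 (a=3, h=4) hits B1=F, B2=F, B3=E, B5=T, B8=F, B9=T, B10=S
test 3 (a=4, h=5) hits B1=F, B2=F, B3=E, B5=T, B8=F, B9=T, B10=S
test 4 (a=2, h=11) hits B1=F, B2=T, B2=F, B3=S, B3=E, B4=F, B5=T, B8=F, B9=F, B10=E
test 5 (a=4, h=2) hits B1=F, B2=F, B3=E, B5=T, B8=F, B9=T, B10=S
test 6 (a=12, h=7) hits B1=T, B1=F, B2=T, B2=F, B3=S, B3=E, B4=T, B5=F, B6=T, B7=E, B8=F, B9=F, B10=E
test 7 (a=2, h=5) hits B1=F, B2=F, B3=E, B5=T, B8=F, B9=T, B10=S
test 8 (a=13, h=6) hits B1=T, B1=F, B2=T, B2=F, B3=S, B3=E, B4=T, B5=F, B6=T, B7=E, B8=F, B9=F, B10=E
test 9 (a=10, h=2) hits B1=F, B2=T, B2=F, B3=S, B3=E, B4=T, B5=F, B6=F, B7=E, B8=F, B9=T, B10=S
pool-wide coverage (18 outcomes): B1=T, B1=F, B2=T, B2=F, B3=S, B3=E, B4=T, B4=F, B5=T, B5=F, B6=T, B6=F, B7=E, B8=F, B9=T, B9=F, B10=S, B10=E
every size-1 subset falls short of the 18 outcomes (best: 13/18)
every size-2 subset falls short of the 18 outcomes (best: 16/18)
at size 3, {4, 6, 9} reaches all 18 outcomes; every lexicographically earlier size-3 subset fails
Answer: 4, 6, 9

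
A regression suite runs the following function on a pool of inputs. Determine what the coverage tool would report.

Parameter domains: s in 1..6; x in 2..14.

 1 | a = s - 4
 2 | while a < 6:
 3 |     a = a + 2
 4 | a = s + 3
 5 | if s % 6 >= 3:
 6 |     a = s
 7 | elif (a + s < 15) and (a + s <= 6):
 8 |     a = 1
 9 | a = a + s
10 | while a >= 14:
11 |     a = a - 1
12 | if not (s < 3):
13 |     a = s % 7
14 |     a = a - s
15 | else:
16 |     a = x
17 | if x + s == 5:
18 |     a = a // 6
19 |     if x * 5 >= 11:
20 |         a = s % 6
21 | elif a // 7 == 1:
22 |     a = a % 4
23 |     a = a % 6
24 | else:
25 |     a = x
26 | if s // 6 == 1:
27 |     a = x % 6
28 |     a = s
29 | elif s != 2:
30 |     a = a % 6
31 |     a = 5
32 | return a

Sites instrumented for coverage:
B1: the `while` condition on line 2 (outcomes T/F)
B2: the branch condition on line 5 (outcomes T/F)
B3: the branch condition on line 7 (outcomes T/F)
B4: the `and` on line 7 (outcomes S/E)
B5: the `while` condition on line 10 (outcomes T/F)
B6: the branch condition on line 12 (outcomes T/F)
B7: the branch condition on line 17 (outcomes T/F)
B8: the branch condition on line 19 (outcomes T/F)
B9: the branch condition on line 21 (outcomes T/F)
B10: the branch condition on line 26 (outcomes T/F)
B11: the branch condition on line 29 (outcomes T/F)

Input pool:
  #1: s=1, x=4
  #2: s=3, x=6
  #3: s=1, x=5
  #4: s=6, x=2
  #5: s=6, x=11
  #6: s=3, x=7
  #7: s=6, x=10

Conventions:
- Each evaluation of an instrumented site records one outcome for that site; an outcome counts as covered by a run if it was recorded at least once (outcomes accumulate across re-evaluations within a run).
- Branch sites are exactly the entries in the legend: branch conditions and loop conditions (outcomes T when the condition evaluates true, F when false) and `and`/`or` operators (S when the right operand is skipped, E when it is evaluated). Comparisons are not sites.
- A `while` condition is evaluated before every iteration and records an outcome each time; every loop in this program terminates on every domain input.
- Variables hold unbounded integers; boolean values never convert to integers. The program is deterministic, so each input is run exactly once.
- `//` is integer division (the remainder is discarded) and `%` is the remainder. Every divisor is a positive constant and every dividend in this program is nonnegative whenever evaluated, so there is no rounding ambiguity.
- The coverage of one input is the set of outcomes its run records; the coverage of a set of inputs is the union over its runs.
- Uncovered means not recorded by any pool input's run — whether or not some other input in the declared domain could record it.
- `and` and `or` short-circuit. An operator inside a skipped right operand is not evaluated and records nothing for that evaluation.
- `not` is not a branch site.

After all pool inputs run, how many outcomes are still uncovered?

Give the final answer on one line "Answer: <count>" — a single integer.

input #1 (s=1, x=4): events B1->T, B1->T, B1->T, B1->T, B1->T, B1->F, B2->F, B4->E, B3->T, B5->F, B6->F, B7->T, B8->T, B10->F, ...; covers B1=T, B1=F, B2=F, B3=T, B4=E, B5=F, B6=F, B7=T, B8=T, B10=F, B11=T
input #2 (s=3, x=6): events B1->T, B1->T, B1->T, B1->T, B1->F, B2->T, B5->F, B6->T, B7->F, B9->F, B10->F, B11->T; covers B1=T, B1=F, B2=T, B5=F, B6=T, B7=F, B9=F, B10=F, B11=T
input #3 (s=1, x=5): events B1->T, B1->T, B1->T, B1->T, B1->T, B1->F, B2->F, B4->E, B3->T, B5->F, B6->F, B7->F, B9->F, B10->F, ...; covers B1=T, B1=F, B2=F, B3=T, B4=E, B5=F, B6=F, B7=F, B9=F, B10=F, B11=T
input #4 (s=6, x=2): events B1->T, B1->T, B1->F, B2->F, B4->S, B3->F, B5->T, B5->T, B5->F, B6->T, B7->F, B9->F, B10->T; covers B1=T, B1=F, B2=F, B3=F, B4=S, B5=T, B5=F, B6=T, B7=F, B9=F, B10=T
input #5 (s=6, x=11): events B1->T, B1->T, B1->F, B2->F, B4->S, B3->F, B5->T, B5->T, B5->F, B6->T, B7->F, B9->F, B10->T; covers B1=T, B1=F, B2=F, B3=F, B4=S, B5=T, B5=F, B6=T, B7=F, B9=F, B10=T
input #6 (s=3, x=7): events B1->T, B1->T, B1->T, B1->T, B1->F, B2->T, B5->F, B6->T, B7->F, B9->F, B10->F, B11->T; covers B1=T, B1=F, B2=T, B5=F, B6=T, B7=F, B9=F, B10=F, B11=T
input #7 (s=6, x=10): events B1->T, B1->T, B1->F, B2->F, B4->S, B3->F, B5->T, B5->T, B5->F, B6->T, B7->F, B9->F, B10->T; covers B1=T, B1=F, B2=F, B3=F, B4=S, B5=T, B5=F, B6=T, B7=F, B9=F, B10=T
union over the pool: B1=T, B1=F, B2=T, B2=F, B3=T, B3=F, B4=S, B4=E, B5=T, B5=F, B6=T, B6=F, B7=T, B7=F, B8=T, B9=F, B10=T, B10=F, B11=T
uncovered (3 of 22): B8=F, B9=T, B11=F

Answer: 3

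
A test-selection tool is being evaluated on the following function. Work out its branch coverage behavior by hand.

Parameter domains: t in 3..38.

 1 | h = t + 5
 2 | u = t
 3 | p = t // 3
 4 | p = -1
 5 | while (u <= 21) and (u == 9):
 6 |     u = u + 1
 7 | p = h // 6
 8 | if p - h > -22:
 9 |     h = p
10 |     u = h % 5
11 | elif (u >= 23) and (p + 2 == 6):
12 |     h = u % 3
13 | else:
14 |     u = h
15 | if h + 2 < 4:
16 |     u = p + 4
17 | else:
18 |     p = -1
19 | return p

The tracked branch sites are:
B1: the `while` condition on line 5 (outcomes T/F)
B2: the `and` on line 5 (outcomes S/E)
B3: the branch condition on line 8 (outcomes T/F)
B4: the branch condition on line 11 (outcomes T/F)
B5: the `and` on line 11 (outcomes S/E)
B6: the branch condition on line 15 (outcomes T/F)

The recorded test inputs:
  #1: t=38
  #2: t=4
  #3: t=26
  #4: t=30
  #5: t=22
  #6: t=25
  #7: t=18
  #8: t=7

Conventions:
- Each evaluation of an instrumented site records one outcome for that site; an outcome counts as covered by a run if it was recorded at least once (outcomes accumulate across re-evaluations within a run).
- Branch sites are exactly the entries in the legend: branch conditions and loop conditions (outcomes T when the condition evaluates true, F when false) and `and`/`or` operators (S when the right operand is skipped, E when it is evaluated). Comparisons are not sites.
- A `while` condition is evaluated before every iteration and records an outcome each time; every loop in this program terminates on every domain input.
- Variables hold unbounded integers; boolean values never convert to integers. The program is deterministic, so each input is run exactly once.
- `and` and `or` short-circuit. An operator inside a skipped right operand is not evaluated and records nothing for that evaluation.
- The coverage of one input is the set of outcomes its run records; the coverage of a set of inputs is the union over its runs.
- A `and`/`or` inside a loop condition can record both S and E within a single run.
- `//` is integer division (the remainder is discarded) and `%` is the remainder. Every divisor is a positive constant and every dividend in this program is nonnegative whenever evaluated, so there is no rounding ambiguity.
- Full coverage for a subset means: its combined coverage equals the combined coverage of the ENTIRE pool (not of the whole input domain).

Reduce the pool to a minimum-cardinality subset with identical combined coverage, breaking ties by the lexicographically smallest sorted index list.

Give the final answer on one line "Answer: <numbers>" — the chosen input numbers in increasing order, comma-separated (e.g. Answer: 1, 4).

input #1, t=38: outcomes B1=F, B2=S, B3=F, B4=F, B5=E, B6=F
input #2, t=4: outcomes B1=F, B2=E, B3=T, B6=T
input #3, t=26: outcomes B1=F, B2=S, B3=F, B4=F, B5=E, B6=F
input #4, t=30: outcomes B1=F, B2=S, B3=F, B4=F, B5=E, B6=F
input #5, t=22: outcomes B1=F, B2=S, B3=F, B4=F, B5=S, B6=F
input #6, t=25: outcomes B1=F, B2=S, B3=F, B4=F, B5=E, B6=F
input #7, t=18: outcomes B1=F, B2=E, B3=T, B6=F
input #8, t=7: outcomes B1=F, B2=E, B3=T, B6=F
the full pool covers 10 outcomes: B1=F, B2=S, B2=E, B3=T, B3=F, B4=F, B5=S, B5=E, B6=T, B6=F
no size-1 subset reaches all 10 outcomes (best union: 6/10)
no size-2 subset reaches all 10 outcomes (best union: 9/10)
size 3: inputs {1, 2, 5} cover all 10 outcomes, and no lexicographically smaller subset of this size does

Answer: 1, 2, 5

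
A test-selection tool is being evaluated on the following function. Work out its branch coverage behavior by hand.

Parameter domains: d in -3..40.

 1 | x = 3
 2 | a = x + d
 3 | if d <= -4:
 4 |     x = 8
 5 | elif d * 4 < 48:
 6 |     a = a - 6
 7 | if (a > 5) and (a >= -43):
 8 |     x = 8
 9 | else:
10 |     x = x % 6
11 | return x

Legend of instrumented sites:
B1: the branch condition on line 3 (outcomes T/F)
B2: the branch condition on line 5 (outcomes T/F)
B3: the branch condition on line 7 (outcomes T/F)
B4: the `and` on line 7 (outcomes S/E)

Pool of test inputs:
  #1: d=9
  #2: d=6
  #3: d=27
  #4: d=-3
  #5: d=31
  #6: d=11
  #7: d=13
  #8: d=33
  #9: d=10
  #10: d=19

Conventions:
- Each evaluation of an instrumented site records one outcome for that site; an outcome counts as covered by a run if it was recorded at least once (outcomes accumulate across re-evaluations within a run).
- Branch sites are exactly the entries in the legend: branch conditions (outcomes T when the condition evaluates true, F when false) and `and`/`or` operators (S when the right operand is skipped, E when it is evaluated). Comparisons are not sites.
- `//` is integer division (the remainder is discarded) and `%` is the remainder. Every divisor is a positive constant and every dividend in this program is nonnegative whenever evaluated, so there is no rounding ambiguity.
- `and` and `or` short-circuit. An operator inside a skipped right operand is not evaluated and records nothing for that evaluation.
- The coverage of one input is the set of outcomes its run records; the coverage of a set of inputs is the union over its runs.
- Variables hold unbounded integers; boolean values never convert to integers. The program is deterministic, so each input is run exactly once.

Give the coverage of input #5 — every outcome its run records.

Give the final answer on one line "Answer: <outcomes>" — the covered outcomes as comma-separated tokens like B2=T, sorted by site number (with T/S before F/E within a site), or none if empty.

Simulating input #5 (d=31) step by step:
  B1->F, B2->F, B4->E, B3->T
deduplicating events, the covered set is: B1=F, B2=F, B3=T, B4=E

Answer: B1=F, B2=F, B3=T, B4=E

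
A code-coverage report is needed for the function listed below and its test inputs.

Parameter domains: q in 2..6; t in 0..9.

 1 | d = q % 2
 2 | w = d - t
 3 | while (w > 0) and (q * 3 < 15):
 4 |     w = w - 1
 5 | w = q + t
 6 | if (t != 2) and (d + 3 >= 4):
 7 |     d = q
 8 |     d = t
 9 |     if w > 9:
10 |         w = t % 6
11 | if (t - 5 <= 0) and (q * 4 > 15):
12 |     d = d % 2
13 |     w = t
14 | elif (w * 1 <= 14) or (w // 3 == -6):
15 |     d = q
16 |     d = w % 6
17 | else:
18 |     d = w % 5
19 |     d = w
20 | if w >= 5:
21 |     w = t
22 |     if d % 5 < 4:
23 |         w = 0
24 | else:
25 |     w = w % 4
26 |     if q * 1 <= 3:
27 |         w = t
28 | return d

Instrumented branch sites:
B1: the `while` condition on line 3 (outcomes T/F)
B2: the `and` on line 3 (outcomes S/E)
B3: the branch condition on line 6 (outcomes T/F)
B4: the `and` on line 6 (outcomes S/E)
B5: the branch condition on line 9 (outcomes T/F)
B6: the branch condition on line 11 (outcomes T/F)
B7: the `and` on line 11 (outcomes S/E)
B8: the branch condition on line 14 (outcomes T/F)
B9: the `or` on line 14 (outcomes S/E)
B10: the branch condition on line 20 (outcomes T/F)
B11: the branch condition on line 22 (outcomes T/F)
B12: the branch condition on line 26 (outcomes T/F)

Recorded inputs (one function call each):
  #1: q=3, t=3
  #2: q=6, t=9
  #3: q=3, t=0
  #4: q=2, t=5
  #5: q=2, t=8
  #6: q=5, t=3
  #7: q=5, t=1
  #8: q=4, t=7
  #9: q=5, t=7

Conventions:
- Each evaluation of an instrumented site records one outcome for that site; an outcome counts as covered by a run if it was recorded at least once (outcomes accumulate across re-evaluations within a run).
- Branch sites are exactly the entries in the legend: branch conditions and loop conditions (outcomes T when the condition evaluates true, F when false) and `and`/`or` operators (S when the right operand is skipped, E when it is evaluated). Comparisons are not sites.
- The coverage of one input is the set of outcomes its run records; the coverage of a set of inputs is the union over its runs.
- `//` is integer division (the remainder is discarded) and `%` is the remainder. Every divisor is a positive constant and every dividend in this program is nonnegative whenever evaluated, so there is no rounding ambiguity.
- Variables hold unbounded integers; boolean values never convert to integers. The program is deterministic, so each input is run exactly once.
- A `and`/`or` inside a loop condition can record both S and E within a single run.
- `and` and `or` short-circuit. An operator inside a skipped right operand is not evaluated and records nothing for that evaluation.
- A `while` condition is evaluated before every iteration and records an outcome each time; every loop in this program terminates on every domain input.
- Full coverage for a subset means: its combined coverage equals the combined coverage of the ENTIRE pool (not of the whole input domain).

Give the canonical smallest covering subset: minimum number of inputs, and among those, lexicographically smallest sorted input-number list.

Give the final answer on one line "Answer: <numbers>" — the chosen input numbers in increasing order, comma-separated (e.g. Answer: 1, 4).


input #1 (q=3, t=3): covers B1=F, B2=S, B3=T, B4=E, B5=F, B6=F, B7=E, B8=T, B9=S, B10=T, B11=T
input #2 (q=6, t=9): covers B1=F, B2=S, B3=F, B4=E, B6=F, B7=S, B8=F, B9=E, B10=T, B11=T
input #3 (q=3, t=0): covers B1=T, B1=F, B2=S, B2=E, B3=T, B4=E, B5=F, B6=F, B7=E, B8=T, B9=S, B10=F, B12=T
input #4 (q=2, t=5): covers B1=F, B2=S, B3=F, B4=E, B6=F, B7=E, B8=T, B9=S, B10=T, B11=T
input #5 (q=2, t=8): covers B1=F, B2=S, B3=F, B4=E, B6=F, B7=S, B8=T, B9=S, B10=T, B11=F
input #6 (q=5, t=3): covers B1=F, B2=S, B3=T, B4=E, B5=F, B6=T, B7=E, B10=F, B12=F
input #7 (q=5, t=1): covers B1=F, B2=S, B3=T, B4=E, B5=F, B6=T, B7=E, B10=F, B12=F
input #8 (q=4, t=7): covers B1=F, B2=S, B3=F, B4=E, B6=F, B7=S, B8=T, B9=S, B10=T, B11=T
input #9 (q=5, t=7): covers B1=F, B2=S, B3=T, B4=E, B5=T, B6=F, B7=S, B8=T, B9=S, B10=F, B12=F
union over all inputs: B1=T, B1=F, B2=S, B2=E, B3=T, B3=F, B4=E, B5=T, B5=F, B6=T, B6=F, B7=S, B7=E, B8=T, B8=F, B9=S, B9=E, B10=T, B10=F, B11=T, B11=F, B12=T, B12=F (23 outcomes)
no size-1 subset reaches all 23 outcomes (best union: 13/23)
no size-2 subset reaches all 23 outcomes (best union: 19/23)
no size-3 subset reaches all 23 outcomes (best union: 21/23)
no size-4 subset reaches all 23 outcomes (best union: 22/23)
at size 5, {2, 3, 5, 6, 9} reaches all 23 outcomes; every lexicographically earlier size-5 subset fails
Answer: 2, 3, 5, 6, 9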